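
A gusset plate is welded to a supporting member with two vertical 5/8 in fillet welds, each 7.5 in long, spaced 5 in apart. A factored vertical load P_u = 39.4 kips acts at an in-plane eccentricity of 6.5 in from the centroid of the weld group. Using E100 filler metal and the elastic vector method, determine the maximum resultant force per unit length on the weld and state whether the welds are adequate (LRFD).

f_max ≈ 8.77 kip/in; adequate

E100XX → F_EXX = 100 ksi.
Total weld length L_w = 15 in. Treat welds as unit-width lines.
Polar moment about centroid: J = 2[d³/12 + d(b/2)²] = 2[7.5³/12 + 7.5×2.5²] = 164.1 in³.
Direct shear f_v = P/L_w = 39.4 / 15 = 2.627 kip/in (vertical).
Torsion M = P·e = 39.4 × 6.5 = 256.1 kip·in.
Critical point at (x, y) = (2.5, 3.75) from centroid. f_tx = M·y/J = 5.854 kip/in; f_ty = M·x/J = 3.902 kip/in.
Resultant f_max = √[f_tx² + (f_v + f_ty)²] = √[5.854² + (2.627 + 3.902)²] = 8.769 kip/in.
Capacity per unit length: φr_n = 0.75 × 0.6 × 100 × (0.707 × 0.625) = 19.88 kip/in.
8.769 ≤ 19.88 → adequate.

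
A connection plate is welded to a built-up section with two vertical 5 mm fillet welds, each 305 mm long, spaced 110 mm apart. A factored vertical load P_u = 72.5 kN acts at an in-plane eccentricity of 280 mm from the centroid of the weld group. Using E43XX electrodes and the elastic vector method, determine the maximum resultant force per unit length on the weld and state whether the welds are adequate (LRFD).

f_max ≈ 552 N/mm; adequate

E43XX → F_EXX = 430 MPa.
Total weld length L_w = 610 mm. Treat welds as unit-width lines.
Polar moment about centroid: J = 2[d³/12 + d(b/2)²] = 2[305³/12 + 305×55²] = 6574000 mm³.
Direct shear f_v = P/L_w = 72.5×10³ / 610 = 118.9 N/mm (vertical).
Torsion M = P·e = 72.5×10³ × 280 = 20300000 N·mm.
Critical point at (x, y) = (55, 152.5) from centroid. f_tx = M·y/J = 470.9 N/mm; f_ty = M·x/J = 169.8 N/mm.
Resultant f_max = √[f_tx² + (f_v + f_ty)²] = √[470.9² + (118.9 + 169.8)²] = 552.4 N/mm.
Capacity per unit length: φr_n = 0.75 × 0.6 × 430 × (0.707 × 5) = 684 N/mm.
552.4 ≤ 684 → adequate.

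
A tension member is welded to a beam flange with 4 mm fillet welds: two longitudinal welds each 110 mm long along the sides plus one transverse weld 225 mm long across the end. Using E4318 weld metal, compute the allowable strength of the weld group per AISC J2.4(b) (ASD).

R_n/Ω ≈ 191 kN

E43XX → F_EXX = 430 MPa.
t_e = 0.707 × 4 = 2.828 mm.
R_nwl = 0.6 × 430 × 2.828 × 220 × 10⁻³ = 160.5 kN (longitudinal, 2 welds).
R_nwt = 0.6 × 430 × 2.828 × 225 × 10⁻³ = 164.2 kN (transverse, base value).
(i) R_nwl + R_nwt = 324.7 kN; (ii) 0.85 R_nwl + 1.5 R_nwt = 382.7 kN.
R_n = max = 382.7 kN [governs: (ii)]; R_n/Ω = 191.3 kN.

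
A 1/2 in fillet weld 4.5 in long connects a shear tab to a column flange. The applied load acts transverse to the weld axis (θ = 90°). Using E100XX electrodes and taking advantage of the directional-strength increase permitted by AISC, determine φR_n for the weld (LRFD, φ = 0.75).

E100XX → F_EXX = 100 ksi.
t_e = 0.707 × 0.5 = 0.3535 in; A_we = 0.3535 × 4.5 = 1.591 in².
Directional factor: 1.0 + 0.5 sin^1.5(90°) = 1.5.
F_nw = 0.6 × 100 × 1.5 = 90 ksi.
φR_n = 0.75 × 90 × 1.591 = 107.4 kips.

φR_n ≈ 107 kips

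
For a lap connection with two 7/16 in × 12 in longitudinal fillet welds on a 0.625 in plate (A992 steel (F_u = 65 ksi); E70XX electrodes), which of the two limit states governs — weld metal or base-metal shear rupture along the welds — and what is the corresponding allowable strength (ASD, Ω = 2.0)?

E70XX → F_EXX = 70 ksi.
t_e = 0.707 × 0.4375 = 0.3093 in; L = 24 in.
Weld metal: R_n/Ω = (1/2.0) × 0.6 × 70 × 0.3093 × 24 = 155.9 kips.
Base metal (shear rupture): R_n/Ω = (1/2.0) × 0.6 × 65 × 0.625 × 24 = 292.5 kips.
Governing: weld metal.

R_n/Ω ≈ 156 kips (weld metal governs)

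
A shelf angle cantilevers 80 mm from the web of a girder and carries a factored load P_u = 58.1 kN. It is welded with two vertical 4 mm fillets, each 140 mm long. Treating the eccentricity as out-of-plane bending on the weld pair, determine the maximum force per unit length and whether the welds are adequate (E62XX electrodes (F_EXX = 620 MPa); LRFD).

f_max ≈ 741 N/mm; adequate

L_w = 2 × 140 = 280 mm; section modulus (unit throat) S = 2 × L²/6 = 6533 mm².
Direct shear f_v = P/L_w = 58.1×10³/280 = 207.5 N/mm.
Moment M = P × e = 58.1×10³ × 80 = 4648000 N·mm; bending f_b = M/S = 711.4 N/mm.
f_max = √(f_v² + f_b²) = √(207.5² + 711.4²) = 741.1 N/mm.
φr_n = 0.75 × 0.6 × 620 × (0.707 × 4) = 789 N/mm → adequate.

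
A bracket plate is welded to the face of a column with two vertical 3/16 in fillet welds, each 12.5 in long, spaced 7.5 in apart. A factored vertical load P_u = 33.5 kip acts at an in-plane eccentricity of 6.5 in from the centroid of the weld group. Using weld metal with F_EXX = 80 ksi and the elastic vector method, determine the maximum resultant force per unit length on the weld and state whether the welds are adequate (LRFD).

f_max ≈ 3.24 kip/in; adequate

Total weld length L_w = 25 in. Treat welds as unit-width lines.
Polar moment about centroid: J = 2[d³/12 + d(b/2)²] = 2[12.5³/12 + 12.5×3.75²] = 677.1 in³.
Direct shear f_v = P/L_w = 33.5 / 25 = 1.34 kip/in (vertical).
Torsion M = P·e = 33.5 × 6.5 = 217.75 kip·in.
Critical point at (x, y) = (3.75, 6.25) from centroid. f_tx = M·y/J = 2.01 kip/in; f_ty = M·x/J = 1.206 kip/in.
Resultant f_max = √[f_tx² + (f_v + f_ty)²] = √[2.01² + (1.34 + 1.206)²] = 3.244 kip/in.
Capacity per unit length: φr_n = 0.75 × 0.6 × 80 × (0.707 × 0.1875) = 4.772 kip/in.
3.244 ≤ 4.772 → adequate.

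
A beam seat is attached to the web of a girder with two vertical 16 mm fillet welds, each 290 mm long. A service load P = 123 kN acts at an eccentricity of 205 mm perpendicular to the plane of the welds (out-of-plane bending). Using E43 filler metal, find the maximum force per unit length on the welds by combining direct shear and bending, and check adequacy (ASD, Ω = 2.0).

E43XX → F_EXX = 430 MPa.
L_w = 2 × 290 = 580 mm; section modulus (unit throat) S = 2 × L²/6 = 28030 mm².
Direct shear f_v = P/L_w = 123×10³/580 = 212.1 N/mm.
Moment M = P × e = 123×10³ × 205 = 25215000 N·mm; bending f_b = M/S = 899.5 N/mm.
f_max = √(f_v² + f_b²) = √(212.1² + 899.5²) = 924.1 N/mm.
r_n/Ω = (1/2.0) × 0.6 × 430 × (0.707 × 16) = 1459 N/mm → adequate.

f_max ≈ 924 N/mm; adequate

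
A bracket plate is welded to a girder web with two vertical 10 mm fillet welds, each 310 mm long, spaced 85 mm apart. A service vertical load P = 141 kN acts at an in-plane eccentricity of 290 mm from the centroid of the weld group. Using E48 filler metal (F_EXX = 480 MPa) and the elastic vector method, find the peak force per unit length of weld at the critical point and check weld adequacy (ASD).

Total weld length L_w = 620 mm. Treat welds as unit-width lines.
Polar moment about centroid: J = 2[d³/12 + d(b/2)²] = 2[310³/12 + 310×42.5²] = 6085000 mm³.
Direct shear f_v = P/L_w = 141×10³ / 620 = 227.4 N/mm (vertical).
Torsion M = P·e = 141×10³ × 290 = 40890000 N·mm.
Critical point at (x, y) = (42.5, 155) from centroid. f_tx = M·y/J = 1042 N/mm; f_ty = M·x/J = 285.6 N/mm.
Resultant f_max = √[f_tx² + (f_v + f_ty)²] = √[1042² + (227.4 + 285.6)²] = 1161 N/mm.
Capacity per unit length: r_n/Ω = (1/2.0) × 0.6 × 480 × (0.707 × 10) = 1018 N/mm.
1161 > 1018 → NOT adequate.

f_max ≈ 1160 N/mm; NOT adequate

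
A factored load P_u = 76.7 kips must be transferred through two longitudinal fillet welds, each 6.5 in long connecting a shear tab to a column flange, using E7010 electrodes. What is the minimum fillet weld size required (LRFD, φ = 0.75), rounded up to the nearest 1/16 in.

E70XX → F_EXX = 70 ksi.
Total weld length L = 13 in.
Required throat t_e = P_u / (φ × 0.6 F_EXX × L) = 76.7 / (0.75 × 0.6 × 70 × 13) = 0.1873 in.
Required leg w = t_e / 0.707 = 0.2649 in → use 5/16 in.

w = 5/16 in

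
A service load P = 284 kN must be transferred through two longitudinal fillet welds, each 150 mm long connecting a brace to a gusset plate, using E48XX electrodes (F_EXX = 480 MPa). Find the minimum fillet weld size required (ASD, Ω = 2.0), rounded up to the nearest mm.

w = 10 mm

Total weld length L = 300 mm.
Required throat t_e = P × Ω / (0.6 F_EXX × L) = 284 × 2.0 / (0.6 × 480 × 300 × 10⁻³) = 6.574 mm.
Required leg w = t_e / 0.707 = 9.299 mm → use 10 mm.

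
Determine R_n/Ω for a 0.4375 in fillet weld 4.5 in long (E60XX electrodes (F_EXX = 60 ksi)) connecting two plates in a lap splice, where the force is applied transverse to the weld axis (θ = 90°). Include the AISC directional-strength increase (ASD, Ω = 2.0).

t_e = 0.707 × 0.4375 = 0.3093 in; A_we = 0.3093 × 4.5 = 1.392 in².
Directional factor: 1.0 + 0.5 sin^1.5(90°) = 1.5.
F_nw = 0.6 × 60 × 1.5 = 54 ksi.
R_n/Ω = (54 × 1.392) / 2.0 = 37.58 kips.

R_n/Ω ≈ 37.6 kips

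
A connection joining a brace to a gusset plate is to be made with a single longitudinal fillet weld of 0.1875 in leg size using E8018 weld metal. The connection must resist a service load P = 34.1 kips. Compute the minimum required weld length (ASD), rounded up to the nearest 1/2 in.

L = 11 in

E80XX → F_EXX = 80 ksi.
Throat t_e = 0.707 × 0.1875 = 0.1326 in.
r_n/Ω = (0.6 × 80 × 0.1326) / 2.0 = 3.181 kip/in.
L_req = P / (r_n/Ω) = 34.1 / 3.181 = 10.72 in total.
Round up → use L = 11 in.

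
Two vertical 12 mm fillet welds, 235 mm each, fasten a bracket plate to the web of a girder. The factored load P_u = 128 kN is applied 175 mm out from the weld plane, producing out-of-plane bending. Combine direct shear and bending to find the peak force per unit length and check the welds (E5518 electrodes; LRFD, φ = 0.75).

E55XX → F_EXX = 550 MPa.
L_w = 2 × 235 = 470 mm; section modulus (unit throat) S = 2 × L²/6 = 18410 mm².
Direct shear f_v = P/L_w = 128×10³/470 = 272.3 N/mm.
Moment M = P × e = 128×10³ × 175 = 22400000 N·mm; bending f_b = M/S = 1217 N/mm.
f_max = √(f_v² + f_b²) = √(272.3² + 1217²) = 1247 N/mm.
φr_n = 0.75 × 0.6 × 550 × (0.707 × 12) = 2100 N/mm → adequate.

f_max ≈ 1250 N/mm; adequate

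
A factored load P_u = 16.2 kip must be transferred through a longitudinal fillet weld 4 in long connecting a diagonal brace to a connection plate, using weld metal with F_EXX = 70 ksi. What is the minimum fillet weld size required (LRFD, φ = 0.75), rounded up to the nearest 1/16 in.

w = 3/16 in

Total weld length L = 4 in.
Required throat t_e = P_u / (φ × 0.6 F_EXX × L) = 16.2 / (0.75 × 0.6 × 70 × 4) = 0.1286 in.
Required leg w = t_e / 0.707 = 0.1819 in → use 3/16 in.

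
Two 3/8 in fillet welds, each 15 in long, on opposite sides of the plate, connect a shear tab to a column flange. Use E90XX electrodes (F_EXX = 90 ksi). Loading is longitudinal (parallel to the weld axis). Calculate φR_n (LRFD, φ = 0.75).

φR_n ≈ 322 kips

Effective throat t_e = 0.707 × 0.375 = 0.2651 in.
Total length L = 30 in; A_we = 0.2651 × 30 = 7.954 in².
F_nw = 0.6 F_EXX = 0.6 × 90 = 54 ksi.
φR_n = 0.75 × 54 × 7.954 = 322.1 kips.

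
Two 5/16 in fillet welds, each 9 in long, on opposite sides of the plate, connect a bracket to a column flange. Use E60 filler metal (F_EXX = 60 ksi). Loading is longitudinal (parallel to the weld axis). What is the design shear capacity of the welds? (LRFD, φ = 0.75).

φR_n ≈ 107 kip

Effective throat t_e = 0.707 × 0.3125 = 0.2209 in.
Total length L = 18 in; A_we = 0.2209 × 18 = 3.977 in².
F_nw = 0.6 F_EXX = 0.6 × 60 = 36 ksi.
φR_n = 0.75 × 36 × 3.977 = 107.4 kip.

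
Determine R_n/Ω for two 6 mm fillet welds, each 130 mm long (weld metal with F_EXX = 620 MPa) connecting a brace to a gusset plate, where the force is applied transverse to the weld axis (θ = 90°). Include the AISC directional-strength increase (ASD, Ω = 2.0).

R_n/Ω ≈ 308 kN

t_e = 0.707 × 6 = 4.242 mm; A_we = 4.242 × 260 = 1103 mm².
Directional factor: 1.0 + 0.5 sin^1.5(90°) = 1.5.
F_nw = 0.6 × 620 × 1.5 = 558 MPa.
R_n/Ω = (558 × 1103) / 2.0 × 10⁻³ = 307.7 kN.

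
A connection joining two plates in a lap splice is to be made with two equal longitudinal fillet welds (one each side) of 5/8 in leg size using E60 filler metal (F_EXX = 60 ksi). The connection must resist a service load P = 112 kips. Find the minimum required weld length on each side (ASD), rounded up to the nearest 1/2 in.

L = 7.5 in on each side

Throat t_e = 0.707 × 0.625 = 0.4419 in.
r_n/Ω = (0.6 × 60 × 0.4419) / 2.0 = 7.954 kip/in.
L_req = P / (r_n/Ω) = 112 / 7.954 = 14.08 in total.
Per side: 14.08 / 2 = 7.041 in.
Round up → use L = 7.5 in on each side.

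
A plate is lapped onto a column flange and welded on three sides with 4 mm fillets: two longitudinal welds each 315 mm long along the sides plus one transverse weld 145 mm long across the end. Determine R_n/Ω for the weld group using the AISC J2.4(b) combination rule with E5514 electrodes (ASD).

E55XX → F_EXX = 550 MPa.
t_e = 0.707 × 4 = 2.828 mm.
R_nwl = 0.6 × 550 × 2.828 × 630 × 10⁻³ = 587.9 kN (longitudinal, 2 welds).
R_nwt = 0.6 × 550 × 2.828 × 145 × 10⁻³ = 135.3 kN (transverse, base value).
(i) R_nwl + R_nwt = 723.3 kN; (ii) 0.85 R_nwl + 1.5 R_nwt = 702.7 kN.
R_n = max = 723.3 kN [governs: (i)]; R_n/Ω = 361.6 kN.

R_n/Ω ≈ 362 kN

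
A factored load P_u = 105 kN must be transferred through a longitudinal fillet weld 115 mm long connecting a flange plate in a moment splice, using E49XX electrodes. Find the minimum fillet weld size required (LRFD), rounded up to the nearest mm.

w = 6 mm

E49XX → F_EXX = 490 MPa.
Total weld length L = 115 mm.
Required throat t_e = P_u / (φ × 0.6 F_EXX × L) = 105 / (0.75 × 0.6 × 490 × 115 × 10⁻³) = 4.141 mm.
Required leg w = t_e / 0.707 = 5.857 mm → use 6 mm.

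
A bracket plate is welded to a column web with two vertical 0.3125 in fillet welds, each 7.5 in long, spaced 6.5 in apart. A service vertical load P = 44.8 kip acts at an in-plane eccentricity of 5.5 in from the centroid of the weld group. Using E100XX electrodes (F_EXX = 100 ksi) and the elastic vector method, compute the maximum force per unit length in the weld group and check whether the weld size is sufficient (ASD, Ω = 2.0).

f_max ≈ 7.64 kip/in; NOT adequate

Total weld length L_w = 15 in. Treat welds as unit-width lines.
Polar moment about centroid: J = 2[d³/12 + d(b/2)²] = 2[7.5³/12 + 7.5×3.25²] = 228.8 in³.
Direct shear f_v = P/L_w = 44.8 / 15 = 2.987 kip/in (vertical).
Torsion M = P·e = 44.8 × 5.5 = 246.4 kip·in.
Critical point at (x, y) = (3.25, 3.75) from centroid. f_tx = M·y/J = 4.039 kip/in; f_ty = M·x/J = 3.501 kip/in.
Resultant f_max = √[f_tx² + (f_v + f_ty)²] = √[4.039² + (2.987 + 3.501)²] = 7.642 kip/in.
Capacity per unit length: r_n/Ω = (1/2.0) × 0.6 × 100 × (0.707 × 0.3125) = 6.628 kip/in.
7.642 > 6.628 → NOT adequate.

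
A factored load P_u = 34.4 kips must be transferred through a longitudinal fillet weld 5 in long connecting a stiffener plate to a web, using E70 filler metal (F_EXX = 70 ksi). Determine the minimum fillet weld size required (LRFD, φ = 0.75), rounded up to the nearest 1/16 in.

w = 5/16 in

Total weld length L = 5 in.
Required throat t_e = P_u / (φ × 0.6 F_EXX × L) = 34.4 / (0.75 × 0.6 × 70 × 5) = 0.2184 in.
Required leg w = t_e / 0.707 = 0.3089 in → use 5/16 in.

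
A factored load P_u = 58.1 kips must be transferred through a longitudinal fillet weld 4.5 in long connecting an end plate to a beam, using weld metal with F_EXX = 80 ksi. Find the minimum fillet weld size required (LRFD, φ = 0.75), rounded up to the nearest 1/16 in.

Total weld length L = 4.5 in.
Required throat t_e = P_u / (φ × 0.6 F_EXX × L) = 58.1 / (0.75 × 0.6 × 80 × 4.5) = 0.3586 in.
Required leg w = t_e / 0.707 = 0.5073 in → use 9/16 in.

w = 9/16 in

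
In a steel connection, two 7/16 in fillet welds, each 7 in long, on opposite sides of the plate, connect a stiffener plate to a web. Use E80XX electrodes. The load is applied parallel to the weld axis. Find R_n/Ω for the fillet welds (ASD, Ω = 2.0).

E80XX → F_EXX = 80 ksi.
Effective throat t_e = 0.707 × 0.4375 = 0.3093 in.
Total length L = 14 in; A_we = 0.3093 × 14 = 4.33 in².
F_nw = 0.6 F_EXX = 0.6 × 80 = 48 ksi.
R_n = 48 × 4.33 = 207.9 kips; R_n/Ω = 207.9/2.0 = 103.9 kips.

R_n/Ω ≈ 104 kips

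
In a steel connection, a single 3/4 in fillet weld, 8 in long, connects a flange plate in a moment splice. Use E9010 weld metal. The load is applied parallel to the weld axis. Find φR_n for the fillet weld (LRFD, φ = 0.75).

E90XX → F_EXX = 90 ksi.
Effective throat t_e = 0.707 × 0.75 = 0.5302 in.
Total length L = 8 in; A_we = 0.5302 × 8 = 4.242 in².
F_nw = 0.6 F_EXX = 0.6 × 90 = 54 ksi.
φR_n = 0.75 × 54 × 4.242 = 171.8 kips.

φR_n ≈ 172 kips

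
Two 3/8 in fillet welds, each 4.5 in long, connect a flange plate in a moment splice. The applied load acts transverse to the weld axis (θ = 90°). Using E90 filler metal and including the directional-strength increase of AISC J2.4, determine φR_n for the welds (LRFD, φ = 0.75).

E90XX → F_EXX = 90 ksi.
t_e = 0.707 × 0.375 = 0.2651 in; A_we = 0.2651 × 9 = 2.386 in².
Directional factor: 1.0 + 0.5 sin^1.5(90°) = 1.5.
F_nw = 0.6 × 90 × 1.5 = 81 ksi.
φR_n = 0.75 × 81 × 2.386 = 145 kip.

φR_n ≈ 145 kip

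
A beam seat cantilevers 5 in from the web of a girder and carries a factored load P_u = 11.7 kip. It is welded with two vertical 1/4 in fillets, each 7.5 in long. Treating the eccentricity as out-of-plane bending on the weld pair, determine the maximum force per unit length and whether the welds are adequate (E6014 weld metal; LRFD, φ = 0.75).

f_max ≈ 3.22 kip/in; adequate

E60XX → F_EXX = 60 ksi.
L_w = 2 × 7.5 = 15 in; section modulus (unit throat) S = 2 × L²/6 = 18.75 in².
Direct shear f_v = P/L_w = 11.7/15 = 0.78 kip/in.
Moment M = P × e = 11.7 × 5 = 58.5 kip·in; bending f_b = M/S = 3.12 kip/in.
f_max = √(f_v² + f_b²) = √(0.78² + 3.12²) = 3.216 kip/in.
φr_n = 0.75 × 0.6 × 60 × (0.707 × 0.25) = 4.772 kip/in → adequate.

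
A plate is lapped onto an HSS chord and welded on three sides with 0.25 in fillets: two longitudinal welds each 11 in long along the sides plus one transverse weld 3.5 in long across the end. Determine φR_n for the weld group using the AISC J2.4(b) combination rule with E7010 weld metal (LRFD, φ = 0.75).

φR_n ≈ 142 kip

E70XX → F_EXX = 70 ksi.
t_e = 0.707 × 0.25 = 0.1767 in.
R_nwl = 0.6 × 70 × 0.1767 × 22 = 163.3 kip (longitudinal, 2 welds).
R_nwt = 0.6 × 70 × 0.1767 × 3.5 = 25.98 kip (transverse, base value).
(i) R_nwl + R_nwt = 189.3 kip; (ii) 0.85 R_nwl + 1.5 R_nwt = 177.8 kip.
R_n = max = 189.3 kip [governs: (i)]; φR_n = 142 kip.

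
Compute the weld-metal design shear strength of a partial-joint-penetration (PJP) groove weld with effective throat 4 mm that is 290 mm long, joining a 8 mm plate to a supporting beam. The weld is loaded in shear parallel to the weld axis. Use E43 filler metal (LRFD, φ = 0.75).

E43XX → F_EXX = 430 MPa.
Effective throat (given) t_e = 4 mm.
A_we = 4 × 290 = 1160 mm².
F_nw = 0.6 F_EXX = 258 MPa.
φR_n = 0.75 × 258 × 1160 × 10⁻³ = 224.5 kN.

φR_n ≈ 224 kN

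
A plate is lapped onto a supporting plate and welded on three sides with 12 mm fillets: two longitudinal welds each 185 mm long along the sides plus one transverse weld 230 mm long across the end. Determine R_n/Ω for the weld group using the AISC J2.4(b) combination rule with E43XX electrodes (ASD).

E43XX → F_EXX = 430 MPa.
t_e = 0.707 × 12 = 8.484 mm.
R_nwl = 0.6 × 430 × 8.484 × 370 × 10⁻³ = 809.9 kN (longitudinal, 2 welds).
R_nwt = 0.6 × 430 × 8.484 × 230 × 10⁻³ = 503.4 kN (transverse, base value).
(i) R_nwl + R_nwt = 1313 kN; (ii) 0.85 R_nwl + 1.5 R_nwt = 1444 kN.
R_n = max = 1444 kN [governs: (ii)]; R_n/Ω = 721.8 kN.

R_n/Ω ≈ 722 kN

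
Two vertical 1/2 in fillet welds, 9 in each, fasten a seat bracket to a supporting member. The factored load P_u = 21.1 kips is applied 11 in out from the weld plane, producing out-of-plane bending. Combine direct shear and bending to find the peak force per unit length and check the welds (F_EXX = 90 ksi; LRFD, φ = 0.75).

L_w = 2 × 9 = 18 in; section modulus (unit throat) S = 2 × L²/6 = 27 in².
Direct shear f_v = P/L_w = 21.1/18 = 1.172 kip/in.
Moment M = P × e = 21.1 × 11 = 232.1 kip·in; bending f_b = M/S = 8.596 kip/in.
f_max = √(f_v² + f_b²) = √(1.172² + 8.596²) = 8.676 kip/in.
φr_n = 0.75 × 0.6 × 90 × (0.707 × 0.5) = 14.32 kip/in → adequate.

f_max ≈ 8.68 kip/in; adequate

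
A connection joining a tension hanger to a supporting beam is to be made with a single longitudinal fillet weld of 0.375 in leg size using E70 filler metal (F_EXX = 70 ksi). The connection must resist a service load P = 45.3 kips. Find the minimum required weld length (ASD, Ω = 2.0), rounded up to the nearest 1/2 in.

L = 8.5 in

Throat t_e = 0.707 × 0.375 = 0.2651 in.
r_n/Ω = (0.6 × 70 × 0.2651) / 2.0 = 5.568 kip/in.
L_req = P / (r_n/Ω) = 45.3 / 5.568 = 8.136 in total.
Round up → use L = 8.5 in.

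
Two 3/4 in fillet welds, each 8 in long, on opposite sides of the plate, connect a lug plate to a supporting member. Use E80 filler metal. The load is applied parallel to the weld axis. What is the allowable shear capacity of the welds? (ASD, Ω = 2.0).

E80XX → F_EXX = 80 ksi.
Effective throat t_e = 0.707 × 0.75 = 0.5302 in.
Total length L = 16 in; A_we = 0.5302 × 16 = 8.484 in².
F_nw = 0.6 F_EXX = 0.6 × 80 = 48 ksi.
R_n = 48 × 8.484 = 407.2 kip; R_n/Ω = 407.2/2.0 = 203.6 kip.

R_n/Ω ≈ 204 kip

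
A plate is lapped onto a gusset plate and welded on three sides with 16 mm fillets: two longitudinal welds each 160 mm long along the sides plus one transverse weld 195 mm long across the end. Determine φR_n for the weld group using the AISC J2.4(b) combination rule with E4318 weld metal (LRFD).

φR_n ≈ 1240 kN

E43XX → F_EXX = 430 MPa.
t_e = 0.707 × 16 = 11.31 mm.
R_nwl = 0.6 × 430 × 11.31 × 320 × 10⁻³ = 933.9 kN (longitudinal, 2 welds).
R_nwt = 0.6 × 430 × 11.31 × 195 × 10⁻³ = 569.1 kN (transverse, base value).
(i) R_nwl + R_nwt = 1503 kN; (ii) 0.85 R_nwl + 1.5 R_nwt = 1647 kN.
R_n = max = 1647 kN [governs: (ii)]; φR_n = 1236 kN.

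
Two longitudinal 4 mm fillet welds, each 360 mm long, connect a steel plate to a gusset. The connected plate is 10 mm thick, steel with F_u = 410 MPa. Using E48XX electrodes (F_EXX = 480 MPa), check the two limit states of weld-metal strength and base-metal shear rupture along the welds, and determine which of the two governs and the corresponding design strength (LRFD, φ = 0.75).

φR_n ≈ 440 kN (weld metal governs)

t_e = 0.707 × 4 = 2.828 mm; L = 720 mm.
Weld metal: φR_n = 0.75 × 0.6 × 480 × 2.828 × 720 × 10⁻³ = 439.8 kN.
Base metal (shear rupture): φR_n = 0.75 × 0.6 × 410 × 10 × 720 × 10⁻³ = 1328 kN.
Governing: weld metal.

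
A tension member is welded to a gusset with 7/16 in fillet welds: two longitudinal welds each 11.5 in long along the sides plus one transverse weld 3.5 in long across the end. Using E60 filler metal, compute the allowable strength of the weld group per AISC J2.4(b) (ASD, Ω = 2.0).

R_n/Ω ≈ 148 kip

E60XX → F_EXX = 60 ksi.
t_e = 0.707 × 0.4375 = 0.3093 in.
R_nwl = 0.6 × 60 × 0.3093 × 23 = 256.1 kip (longitudinal, 2 welds).
R_nwt = 0.6 × 60 × 0.3093 × 3.5 = 38.97 kip (transverse, base value).
(i) R_nwl + R_nwt = 295.1 kip; (ii) 0.85 R_nwl + 1.5 R_nwt = 276.2 kip.
R_n = max = 295.1 kip [governs: (i)]; R_n/Ω = 147.5 kip.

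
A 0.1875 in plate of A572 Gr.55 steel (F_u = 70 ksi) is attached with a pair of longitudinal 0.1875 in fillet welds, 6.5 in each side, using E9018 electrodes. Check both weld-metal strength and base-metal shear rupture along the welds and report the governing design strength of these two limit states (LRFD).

φR_n ≈ 69.8 kip (weld metal governs)

E90XX → F_EXX = 90 ksi.
t_e = 0.707 × 0.1875 = 0.1326 in; L = 13 in.
Weld metal: φR_n = 0.75 × 0.6 × 90 × 0.1326 × 13 = 69.79 kip.
Base metal (shear rupture): φR_n = 0.75 × 0.6 × 70 × 0.1875 × 13 = 76.78 kip.
Governing: weld metal.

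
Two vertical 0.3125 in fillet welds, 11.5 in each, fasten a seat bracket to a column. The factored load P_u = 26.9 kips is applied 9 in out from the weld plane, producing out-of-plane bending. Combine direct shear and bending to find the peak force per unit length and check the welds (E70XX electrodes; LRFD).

E70XX → F_EXX = 70 ksi.
L_w = 2 × 11.5 = 23 in; section modulus (unit throat) S = 2 × L²/6 = 44.08 in².
Direct shear f_v = P/L_w = 26.9/23 = 1.17 kip/in.
Moment M = P × e = 26.9 × 9 = 242.1 kip·in; bending f_b = M/S = 5.492 kip/in.
f_max = √(f_v² + f_b²) = √(1.17² + 5.492²) = 5.615 kip/in.
φr_n = 0.75 × 0.6 × 70 × (0.707 × 0.3125) = 6.96 kip/in → adequate.

f_max ≈ 5.62 kip/in; adequate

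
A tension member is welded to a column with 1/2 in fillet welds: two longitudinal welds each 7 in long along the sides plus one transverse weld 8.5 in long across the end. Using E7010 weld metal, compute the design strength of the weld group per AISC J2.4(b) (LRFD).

φR_n ≈ 274 kips

E70XX → F_EXX = 70 ksi.
t_e = 0.707 × 0.5 = 0.3535 in.
R_nwl = 0.6 × 70 × 0.3535 × 14 = 207.9 kips (longitudinal, 2 welds).
R_nwt = 0.6 × 70 × 0.3535 × 8.5 = 126.2 kips (transverse, base value).
(i) R_nwl + R_nwt = 334.1 kips; (ii) 0.85 R_nwl + 1.5 R_nwt = 366 kips.
R_n = max = 366 kips [governs: (ii)]; φR_n = 274.5 kips.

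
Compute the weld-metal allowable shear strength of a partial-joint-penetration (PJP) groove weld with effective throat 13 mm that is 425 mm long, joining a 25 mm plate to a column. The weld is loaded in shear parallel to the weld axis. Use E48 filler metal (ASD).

E48XX → F_EXX = 480 MPa.
Effective throat (given) t_e = 13 mm.
A_we = 13 × 425 = 5525 mm².
F_nw = 0.6 F_EXX = 288 MPa.
R_n/Ω = (288 × 5525) / 2.0 × 10⁻³ = 795.6 kN.

R_n/Ω ≈ 796 kN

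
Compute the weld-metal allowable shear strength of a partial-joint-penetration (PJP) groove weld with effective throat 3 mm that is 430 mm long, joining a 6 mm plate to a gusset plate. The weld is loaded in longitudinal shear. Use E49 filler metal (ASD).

R_n/Ω ≈ 190 kN

E49XX → F_EXX = 490 MPa.
Effective throat (given) t_e = 3 mm.
A_we = 3 × 430 = 1290 mm².
F_nw = 0.6 F_EXX = 294 MPa.
R_n/Ω = (294 × 1290) / 2.0 × 10⁻³ = 189.6 kN.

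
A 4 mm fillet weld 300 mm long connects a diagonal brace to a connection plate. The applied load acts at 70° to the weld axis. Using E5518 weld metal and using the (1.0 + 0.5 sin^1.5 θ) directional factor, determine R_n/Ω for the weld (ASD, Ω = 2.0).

E55XX → F_EXX = 550 MPa.
t_e = 0.707 × 4 = 2.828 mm; A_we = 2.828 × 300 = 848.4 mm².
Directional factor: 1.0 + 0.5 sin^1.5(70°) = 1.455.
F_nw = 0.6 × 550 × 1.455 = 480.3 MPa.
R_n/Ω = (480.3 × 848.4) / 2.0 × 10⁻³ = 203.7 kN.

R_n/Ω ≈ 204 kN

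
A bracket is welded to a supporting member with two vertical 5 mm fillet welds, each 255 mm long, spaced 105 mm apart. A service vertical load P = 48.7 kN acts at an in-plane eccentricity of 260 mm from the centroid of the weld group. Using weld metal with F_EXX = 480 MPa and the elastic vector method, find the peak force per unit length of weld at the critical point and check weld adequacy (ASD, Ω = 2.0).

Total weld length L_w = 510 mm. Treat welds as unit-width lines.
Polar moment about centroid: J = 2[d³/12 + d(b/2)²] = 2[255³/12 + 255×52.5²] = 4169000 mm³.
Direct shear f_v = P/L_w = 48.7×10³ / 510 = 95.49 N/mm (vertical).
Torsion M = P·e = 48.7×10³ × 260 = 12662000 N·mm.
Critical point at (x, y) = (52.5, 127.5) from centroid. f_tx = M·y/J = 387.2 N/mm; f_ty = M·x/J = 159.4 N/mm.
Resultant f_max = √[f_tx² + (f_v + f_ty)²] = √[387.2² + (95.49 + 159.4)²] = 463.6 N/mm.
Capacity per unit length: r_n/Ω = (1/2.0) × 0.6 × 480 × (0.707 × 5) = 509 N/mm.
463.6 ≤ 509 → adequate.

f_max ≈ 464 N/mm; adequate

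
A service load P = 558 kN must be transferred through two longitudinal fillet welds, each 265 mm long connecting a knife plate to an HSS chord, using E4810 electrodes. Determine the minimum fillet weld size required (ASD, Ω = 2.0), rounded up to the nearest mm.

E48XX → F_EXX = 480 MPa.
Total weld length L = 530 mm.
Required throat t_e = P × Ω / (0.6 F_EXX × L) = 558 × 2.0 / (0.6 × 480 × 530 × 10⁻³) = 7.311 mm.
Required leg w = t_e / 0.707 = 10.34 mm → use 11 mm.

w = 11 mm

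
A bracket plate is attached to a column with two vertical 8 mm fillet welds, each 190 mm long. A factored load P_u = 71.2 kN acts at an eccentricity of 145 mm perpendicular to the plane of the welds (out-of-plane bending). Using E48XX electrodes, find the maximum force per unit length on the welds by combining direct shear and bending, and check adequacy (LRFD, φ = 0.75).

E48XX → F_EXX = 480 MPa.
L_w = 2 × 190 = 380 mm; section modulus (unit throat) S = 2 × L²/6 = 12030 mm².
Direct shear f_v = P/L_w = 71.2×10³/380 = 187.4 N/mm.
Moment M = P × e = 71.2×10³ × 145 = 10324000 N·mm; bending f_b = M/S = 858 N/mm.
f_max = √(f_v² + f_b²) = √(187.4² + 858²) = 878.2 N/mm.
φr_n = 0.75 × 0.6 × 480 × (0.707 × 8) = 1222 N/mm → adequate.

f_max ≈ 878 N/mm; adequate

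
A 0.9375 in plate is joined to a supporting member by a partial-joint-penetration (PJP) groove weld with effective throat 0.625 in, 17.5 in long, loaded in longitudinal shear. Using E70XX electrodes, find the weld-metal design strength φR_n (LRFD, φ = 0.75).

φR_n ≈ 345 kip

E70XX → F_EXX = 70 ksi.
Effective throat (given) t_e = 0.625 in.
A_we = 0.625 × 17.5 = 10.94 in².
F_nw = 0.6 F_EXX = 42 ksi.
φR_n = 0.75 × 42 × 10.94 = 344.5 kip.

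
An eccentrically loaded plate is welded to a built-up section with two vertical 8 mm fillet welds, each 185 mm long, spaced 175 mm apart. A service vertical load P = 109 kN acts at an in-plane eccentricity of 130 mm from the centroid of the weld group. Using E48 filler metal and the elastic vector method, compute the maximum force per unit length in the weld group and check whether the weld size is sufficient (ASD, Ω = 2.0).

E48XX → F_EXX = 480 MPa.
Total weld length L_w = 370 mm. Treat welds as unit-width lines.
Polar moment about centroid: J = 2[d³/12 + d(b/2)²] = 2[185³/12 + 185×87.5²] = 3888000 mm³.
Direct shear f_v = P/L_w = 109×10³ / 370 = 294.6 N/mm (vertical).
Torsion M = P·e = 109×10³ × 130 = 14170000 N·mm.
Critical point at (x, y) = (87.5, 92.5) from centroid. f_tx = M·y/J = 337.1 N/mm; f_ty = M·x/J = 318.9 N/mm.
Resultant f_max = √[f_tx² + (f_v + f_ty)²] = √[337.1² + (294.6 + 318.9)²] = 700 N/mm.
Capacity per unit length: r_n/Ω = (1/2.0) × 0.6 × 480 × (0.707 × 8) = 814.5 N/mm.
700 ≤ 814.5 → adequate.

f_max ≈ 700 N/mm; adequate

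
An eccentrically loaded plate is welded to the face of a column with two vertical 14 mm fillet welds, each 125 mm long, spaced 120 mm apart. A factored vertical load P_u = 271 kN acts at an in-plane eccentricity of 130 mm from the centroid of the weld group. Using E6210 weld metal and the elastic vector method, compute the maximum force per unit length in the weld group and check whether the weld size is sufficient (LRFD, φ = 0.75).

E62XX → F_EXX = 620 MPa.
Total weld length L_w = 250 mm. Treat welds as unit-width lines.
Polar moment about centroid: J = 2[d³/12 + d(b/2)²] = 2[125³/12 + 125×60²] = 1226000 mm³.
Direct shear f_v = P/L_w = 271×10³ / 250 = 1084 N/mm (vertical).
Torsion M = P·e = 271×10³ × 130 = 35230000 N·mm.
Critical point at (x, y) = (60, 62.5) from centroid. f_tx = M·y/J = 1797 N/mm; f_ty = M·x/J = 1725 N/mm.
Resultant f_max = √[f_tx² + (f_v + f_ty)²] = √[1797² + (1084 + 1725)²] = 3334 N/mm.
Capacity per unit length: φr_n = 0.75 × 0.6 × 620 × (0.707 × 14) = 2762 N/mm.
3334 > 2762 → NOT adequate.

f_max ≈ 3330 N/mm; NOT adequate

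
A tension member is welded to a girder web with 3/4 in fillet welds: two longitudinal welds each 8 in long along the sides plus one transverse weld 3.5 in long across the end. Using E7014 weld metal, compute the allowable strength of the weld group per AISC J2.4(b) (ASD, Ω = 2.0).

E70XX → F_EXX = 70 ksi.
t_e = 0.707 × 0.75 = 0.5302 in.
R_nwl = 0.6 × 70 × 0.5302 × 16 = 356.3 kip (longitudinal, 2 welds).
R_nwt = 0.6 × 70 × 0.5302 × 3.5 = 77.95 kip (transverse, base value).
(i) R_nwl + R_nwt = 434.3 kip; (ii) 0.85 R_nwl + 1.5 R_nwt = 419.8 kip.
R_n = max = 434.3 kip [governs: (i)]; R_n/Ω = 217.1 kip.

R_n/Ω ≈ 217 kip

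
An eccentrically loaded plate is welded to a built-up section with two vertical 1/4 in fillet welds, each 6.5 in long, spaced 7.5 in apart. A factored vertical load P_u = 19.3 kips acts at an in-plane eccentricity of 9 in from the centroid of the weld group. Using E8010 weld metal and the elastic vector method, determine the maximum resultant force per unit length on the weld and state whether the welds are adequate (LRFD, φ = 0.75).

f_max ≈ 4.99 kip/in; adequate

E80XX → F_EXX = 80 ksi.
Total weld length L_w = 13 in. Treat welds as unit-width lines.
Polar moment about centroid: J = 2[d³/12 + d(b/2)²] = 2[6.5³/12 + 6.5×3.75²] = 228.6 in³.
Direct shear f_v = P/L_w = 19.3 / 13 = 1.485 kip/in (vertical).
Torsion M = P·e = 19.3 × 9 = 173.7 kip·in.
Critical point at (x, y) = (3.75, 3.25) from centroid. f_tx = M·y/J = 2.47 kip/in; f_ty = M·x/J = 2.85 kip/in.
Resultant f_max = √[f_tx² + (f_v + f_ty)²] = √[2.47² + (1.485 + 2.85)²] = 4.988 kip/in.
Capacity per unit length: φr_n = 0.75 × 0.6 × 80 × (0.707 × 0.25) = 6.363 kip/in.
4.988 ≤ 6.363 → adequate.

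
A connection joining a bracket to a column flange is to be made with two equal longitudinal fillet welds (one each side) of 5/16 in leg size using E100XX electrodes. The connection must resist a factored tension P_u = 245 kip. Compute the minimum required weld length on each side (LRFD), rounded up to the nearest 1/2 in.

E100XX → F_EXX = 100 ksi.
Throat t_e = 0.707 × 0.3125 = 0.2209 in.
φr_n = 0.75 × 0.6 × 100 × 0.2209 = 9.942 kip/in.
L_req = P_u / φr_n = 245 / 9.942 = 24.64 in total.
Per side: 24.64 / 2 = 12.32 in.
Round up → use L = 12.5 in on each side.

L = 12.5 in on each side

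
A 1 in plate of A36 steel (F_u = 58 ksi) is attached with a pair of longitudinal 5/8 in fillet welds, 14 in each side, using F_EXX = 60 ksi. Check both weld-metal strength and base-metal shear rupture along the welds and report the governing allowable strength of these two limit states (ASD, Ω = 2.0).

R_n/Ω ≈ 223 kip (weld metal governs)

t_e = 0.707 × 0.625 = 0.4419 in; L = 28 in.
Weld metal: R_n/Ω = (1/2.0) × 0.6 × 60 × 0.4419 × 28 = 222.7 kip.
Base metal (shear rupture): R_n/Ω = (1/2.0) × 0.6 × 58 × 1 × 28 = 487.2 kip.
Governing: weld metal.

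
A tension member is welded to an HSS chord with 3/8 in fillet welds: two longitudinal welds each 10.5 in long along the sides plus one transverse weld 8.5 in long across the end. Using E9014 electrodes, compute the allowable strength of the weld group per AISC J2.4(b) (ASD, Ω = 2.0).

E90XX → F_EXX = 90 ksi.
t_e = 0.707 × 0.375 = 0.2651 in.
R_nwl = 0.6 × 90 × 0.2651 × 21 = 300.7 kips (longitudinal, 2 welds).
R_nwt = 0.6 × 90 × 0.2651 × 8.5 = 121.7 kips (transverse, base value).
(i) R_nwl + R_nwt = 422.3 kips; (ii) 0.85 R_nwl + 1.5 R_nwt = 438.1 kips.
R_n = max = 438.1 kips [governs: (ii)]; R_n/Ω = 219 kips.

R_n/Ω ≈ 219 kips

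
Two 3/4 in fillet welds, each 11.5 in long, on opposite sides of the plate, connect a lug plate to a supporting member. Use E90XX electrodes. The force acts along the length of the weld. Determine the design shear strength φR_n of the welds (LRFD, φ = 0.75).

E90XX → F_EXX = 90 ksi.
Effective throat t_e = 0.707 × 0.75 = 0.5302 in.
Total length L = 23 in; A_we = 0.5302 × 23 = 12.2 in².
F_nw = 0.6 F_EXX = 0.6 × 90 = 54 ksi.
φR_n = 0.75 × 54 × 12.2 = 493.9 kips.

φR_n ≈ 494 kips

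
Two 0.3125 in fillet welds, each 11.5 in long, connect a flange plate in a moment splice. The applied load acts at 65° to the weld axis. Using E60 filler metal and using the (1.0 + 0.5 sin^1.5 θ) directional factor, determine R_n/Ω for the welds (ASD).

E60XX → F_EXX = 60 ksi.
t_e = 0.707 × 0.3125 = 0.2209 in; A_we = 0.2209 × 23 = 5.082 in².
Directional factor: 1.0 + 0.5 sin^1.5(65°) = 1.431.
F_nw = 0.6 × 60 × 1.431 = 51.53 ksi.
R_n/Ω = (51.53 × 5.082) / 2.0 = 130.9 kips.

R_n/Ω ≈ 131 kips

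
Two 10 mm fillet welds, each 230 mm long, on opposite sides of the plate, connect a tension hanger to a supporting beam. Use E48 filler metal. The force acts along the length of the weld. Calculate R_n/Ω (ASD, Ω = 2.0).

E48XX → F_EXX = 480 MPa.
Effective throat t_e = 0.707 × 10 = 7.07 mm.
Total length L = 460 mm; A_we = 7.07 × 460 = 3252 mm².
F_nw = 0.6 F_EXX = 0.6 × 480 = 288 MPa.
R_n = 288 × 3252 × 10⁻³ = 936.6 kN; R_n/Ω = 936.6/2.0 = 468.3 kN.

R_n/Ω ≈ 468 kN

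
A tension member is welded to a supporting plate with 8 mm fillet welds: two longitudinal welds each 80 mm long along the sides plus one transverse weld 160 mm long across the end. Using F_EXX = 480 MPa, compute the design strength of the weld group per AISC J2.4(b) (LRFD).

φR_n ≈ 459 kN

t_e = 0.707 × 8 = 5.656 mm.
R_nwl = 0.6 × 480 × 5.656 × 160 × 10⁻³ = 260.6 kN (longitudinal, 2 welds).
R_nwt = 0.6 × 480 × 5.656 × 160 × 10⁻³ = 260.6 kN (transverse, base value).
(i) R_nwl + R_nwt = 521.3 kN; (ii) 0.85 R_nwl + 1.5 R_nwt = 612.5 kN.
R_n = max = 612.5 kN [governs: (ii)]; φR_n = 459.4 kN.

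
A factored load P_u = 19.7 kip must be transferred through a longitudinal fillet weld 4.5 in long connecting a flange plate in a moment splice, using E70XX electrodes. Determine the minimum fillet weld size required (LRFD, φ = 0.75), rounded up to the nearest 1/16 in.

w = 1/4 in

E70XX → F_EXX = 70 ksi.
Total weld length L = 4.5 in.
Required throat t_e = P_u / (φ × 0.6 F_EXX × L) = 19.7 / (0.75 × 0.6 × 70 × 4.5) = 0.139 in.
Required leg w = t_e / 0.707 = 0.1966 in → use 1/4 in.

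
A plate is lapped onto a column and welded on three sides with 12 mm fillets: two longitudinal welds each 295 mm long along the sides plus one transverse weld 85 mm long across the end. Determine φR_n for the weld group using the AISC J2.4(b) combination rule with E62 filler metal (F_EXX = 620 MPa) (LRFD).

φR_n ≈ 1600 kN

t_e = 0.707 × 12 = 8.484 mm.
R_nwl = 0.6 × 620 × 8.484 × 590 × 10⁻³ = 1862 kN (longitudinal, 2 welds).
R_nwt = 0.6 × 620 × 8.484 × 85 × 10⁻³ = 268.3 kN (transverse, base value).
(i) R_nwl + R_nwt = 2130 kN; (ii) 0.85 R_nwl + 1.5 R_nwt = 1985 kN.
R_n = max = 2130 kN [governs: (i)]; φR_n = 1598 kN.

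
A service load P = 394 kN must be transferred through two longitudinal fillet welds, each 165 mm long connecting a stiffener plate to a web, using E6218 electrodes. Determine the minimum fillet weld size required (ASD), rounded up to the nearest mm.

w = 10 mm

E62XX → F_EXX = 620 MPa.
Total weld length L = 330 mm.
Required throat t_e = P × Ω / (0.6 F_EXX × L) = 394 × 2.0 / (0.6 × 620 × 330 × 10⁻³) = 6.419 mm.
Required leg w = t_e / 0.707 = 9.079 mm → use 10 mm.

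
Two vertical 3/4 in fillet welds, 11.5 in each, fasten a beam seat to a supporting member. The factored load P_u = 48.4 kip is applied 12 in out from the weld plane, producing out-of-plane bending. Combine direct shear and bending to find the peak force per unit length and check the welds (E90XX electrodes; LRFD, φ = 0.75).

f_max ≈ 13.3 kip/in; adequate

E90XX → F_EXX = 90 ksi.
L_w = 2 × 11.5 = 23 in; section modulus (unit throat) S = 2 × L²/6 = 44.08 in².
Direct shear f_v = P/L_w = 48.4/23 = 2.104 kip/in.
Moment M = P × e = 48.4 × 12 = 580.8 kip·in; bending f_b = M/S = 13.18 kip/in.
f_max = √(f_v² + f_b²) = √(2.104² + 13.18²) = 13.34 kip/in.
φr_n = 0.75 × 0.6 × 90 × (0.707 × 0.75) = 21.48 kip/in → adequate.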